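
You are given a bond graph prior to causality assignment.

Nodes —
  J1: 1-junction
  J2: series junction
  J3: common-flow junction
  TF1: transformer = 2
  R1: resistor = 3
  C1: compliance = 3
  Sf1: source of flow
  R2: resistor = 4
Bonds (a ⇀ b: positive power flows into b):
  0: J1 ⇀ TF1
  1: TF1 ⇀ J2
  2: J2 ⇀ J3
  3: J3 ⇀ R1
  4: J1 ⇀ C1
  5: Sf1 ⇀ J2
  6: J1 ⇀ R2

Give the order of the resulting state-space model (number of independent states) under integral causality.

1  (C1 all integral)

#5 |Sf1  (Sf1 fixes flow; stroke at Sf1)
#1 |J2  (J2 flow already set via bond 5)
#2 |J2  (J2: bond 5 brought flow, rest push out)
#3 |J3  (common-f at J3 fixed by 2)
#0 |TF1  (through TF1, causality passes straight; one stroke at TF1)
#4 |J1  (1-jn J1 has f-setter on 0)
#6 |J1  (common-f at J1 fixed by 0)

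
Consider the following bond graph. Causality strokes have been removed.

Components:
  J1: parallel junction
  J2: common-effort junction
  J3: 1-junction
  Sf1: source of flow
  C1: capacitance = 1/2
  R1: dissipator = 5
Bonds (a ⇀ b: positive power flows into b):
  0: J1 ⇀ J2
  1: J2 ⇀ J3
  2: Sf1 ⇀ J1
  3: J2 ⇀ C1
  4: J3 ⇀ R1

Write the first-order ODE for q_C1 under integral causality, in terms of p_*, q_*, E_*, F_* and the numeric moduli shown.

bond 2 stroke at Sf1  (Sf1: flow source, stroke at near end)
bond 0 stroke at J1  (J1: last free bond brings effort in)
bond 3 stroke at J2  (C1: C, integral causality)
bond 1 stroke at J3  (J2: bond 3 brought effort, rest push out)
bond 4 stroke at R1  (closing 1-jn rule on J3)

dq_C1/dt = F_Sf1 - 2*q_C1/5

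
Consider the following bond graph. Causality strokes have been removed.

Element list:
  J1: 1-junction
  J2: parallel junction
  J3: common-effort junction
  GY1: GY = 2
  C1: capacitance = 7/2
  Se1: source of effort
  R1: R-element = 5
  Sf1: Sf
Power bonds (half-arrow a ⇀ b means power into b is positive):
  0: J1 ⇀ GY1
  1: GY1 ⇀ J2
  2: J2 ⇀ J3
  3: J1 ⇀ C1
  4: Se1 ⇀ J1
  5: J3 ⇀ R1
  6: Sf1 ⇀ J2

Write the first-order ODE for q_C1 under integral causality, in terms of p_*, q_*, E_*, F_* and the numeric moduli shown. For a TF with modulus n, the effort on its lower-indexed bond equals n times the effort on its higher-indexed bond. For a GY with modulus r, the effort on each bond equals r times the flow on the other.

dq_C1/dt = 5*E_Se1/4 + 5*F_Sf1/2 - 5*q_C1/14

β4 stroke→J1  (Se1 (Se) sets effort on bond)
β6 stroke→Sf1  (Sf1 fixes flow; stroke at Sf1)
β3 stroke→J1  (prefer integral on C1)
β0 stroke→GY1  (J1 needs exactly one f-in)
β1 stroke→GY1  (GY1: gyrator matches bond 0)
β2 stroke→J2  (only one effort-in slot at J2)
β5 stroke→J3  (J3: last free bond brings effort in)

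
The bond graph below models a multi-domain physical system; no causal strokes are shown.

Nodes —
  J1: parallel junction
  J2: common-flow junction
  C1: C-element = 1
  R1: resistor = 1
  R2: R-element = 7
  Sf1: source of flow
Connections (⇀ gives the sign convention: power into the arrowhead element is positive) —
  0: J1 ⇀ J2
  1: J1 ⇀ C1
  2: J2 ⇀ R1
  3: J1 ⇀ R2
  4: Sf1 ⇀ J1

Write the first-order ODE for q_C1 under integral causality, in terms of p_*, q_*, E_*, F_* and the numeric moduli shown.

#4 →Sf1  (source Sf1 imposes f)
#1 →J1  (prefer integral on C1)
#0 →J2  (J1 effort already set via bond 1)
#3 →R2  (J1: bond 1 brought effort, rest push out)
#2 →R1  (J2 needs exactly one f-in)

dq_C1/dt = F_Sf1 - 8*q_C1/7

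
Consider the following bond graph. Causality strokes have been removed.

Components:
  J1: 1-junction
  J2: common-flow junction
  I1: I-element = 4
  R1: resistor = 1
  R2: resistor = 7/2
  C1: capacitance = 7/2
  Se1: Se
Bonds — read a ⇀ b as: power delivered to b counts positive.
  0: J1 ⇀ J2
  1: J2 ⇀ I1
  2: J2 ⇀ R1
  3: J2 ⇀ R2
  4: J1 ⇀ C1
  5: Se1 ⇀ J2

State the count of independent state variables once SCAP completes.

bond 5 stroke→J2  (source Se1 imposes e)
bond 1 stroke→I1  (I1 outputs flow p/I1)
bond 0 stroke→J2  (1-jn J2 has f-setter on 1)
bond 2 stroke→J2  (common-f at J2 fixed by 1)
bond 3 stroke→J2  (common-f at J2 fixed by 1)
bond 4 stroke→J1  (1-jn J1 has f-setter on 0)

2  (C1, I1 all integral)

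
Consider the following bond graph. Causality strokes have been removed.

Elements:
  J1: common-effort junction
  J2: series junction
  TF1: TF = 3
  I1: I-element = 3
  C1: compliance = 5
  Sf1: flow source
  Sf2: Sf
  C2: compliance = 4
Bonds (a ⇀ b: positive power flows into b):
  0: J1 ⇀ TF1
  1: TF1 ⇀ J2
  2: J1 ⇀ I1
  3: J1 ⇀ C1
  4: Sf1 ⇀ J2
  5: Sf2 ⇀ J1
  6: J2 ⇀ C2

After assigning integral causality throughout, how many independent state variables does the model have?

bond 4 |Sf1  (source Sf1 imposes f)
bond 5 |Sf2  (source Sf2 imposes f)
bond 1 |J2  (J2 flow already set via bond 4)
bond 6 |J2  (J2 flow already set via bond 4)
bond 0 |TF1  (through TF1, causality passes straight; one stroke at TF1)
bond 2 |I1  (I1 integral (f out))
bond 3 |J1  (only one effort-in slot at J1)

3  (C1, C2, I1 all integral)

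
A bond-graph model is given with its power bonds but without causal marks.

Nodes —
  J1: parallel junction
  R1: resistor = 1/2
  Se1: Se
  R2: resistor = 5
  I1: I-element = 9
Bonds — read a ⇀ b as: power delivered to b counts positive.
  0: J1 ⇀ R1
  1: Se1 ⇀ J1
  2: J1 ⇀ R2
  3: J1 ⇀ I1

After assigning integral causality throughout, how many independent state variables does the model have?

#1 |J1  (Se1: effort source, stroke at far end)
#0 |R1  (J1: bond 1 brought effort, rest push out)
#2 |R2  (J1 effort already set via bond 1)
#3 |I1  (J1 effort already set via bond 1)

1  (I1 all integral)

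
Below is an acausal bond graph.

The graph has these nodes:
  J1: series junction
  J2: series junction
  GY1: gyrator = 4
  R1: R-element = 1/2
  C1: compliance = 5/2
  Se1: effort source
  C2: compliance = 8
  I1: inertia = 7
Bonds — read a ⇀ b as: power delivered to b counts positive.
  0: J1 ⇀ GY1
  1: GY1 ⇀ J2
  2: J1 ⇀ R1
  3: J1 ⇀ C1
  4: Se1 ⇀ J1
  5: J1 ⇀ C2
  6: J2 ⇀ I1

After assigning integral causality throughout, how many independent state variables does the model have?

bond 4 |J1  (source Se1 imposes e)
bond 3 |J1  (C1 integral (e out))
bond 5 |J1  (C2 outputs effort q/C2)
bond 6 |I1  (I1: I, integral causality)
bond 1 |J2  (J2: bond 6 brought flow, rest push out)
bond 0 |J1  (GY1: gyrator matches bond 1)
bond 2 |R1  (closing 1-jn rule on J1)

3  (C1, C2, I1 all integral)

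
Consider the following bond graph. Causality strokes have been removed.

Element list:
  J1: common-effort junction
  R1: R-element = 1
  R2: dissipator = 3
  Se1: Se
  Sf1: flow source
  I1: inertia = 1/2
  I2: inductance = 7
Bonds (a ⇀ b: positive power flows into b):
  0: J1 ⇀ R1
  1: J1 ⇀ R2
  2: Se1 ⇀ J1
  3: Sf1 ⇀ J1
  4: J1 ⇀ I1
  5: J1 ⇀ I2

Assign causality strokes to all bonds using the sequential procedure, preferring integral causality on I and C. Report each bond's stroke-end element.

β0 stroke at R1
β1 stroke at R2
β2 stroke at J1
β3 stroke at Sf1
β4 stroke at I1
β5 stroke at I2

bond 2 stroke→J1  (Se1 fixes effort; stroke away)
bond 3 stroke→Sf1  (Sf1: flow source, stroke at near end)
bond 0 stroke→R1  (J1: bond 2 brought effort, rest push out)
bond 1 stroke→R2  (0-jn J1 has e-setter on 2)
bond 4 stroke→I1  (common-e at J1 fixed by 2)
bond 5 stroke→I2  (common-e at J1 fixed by 2)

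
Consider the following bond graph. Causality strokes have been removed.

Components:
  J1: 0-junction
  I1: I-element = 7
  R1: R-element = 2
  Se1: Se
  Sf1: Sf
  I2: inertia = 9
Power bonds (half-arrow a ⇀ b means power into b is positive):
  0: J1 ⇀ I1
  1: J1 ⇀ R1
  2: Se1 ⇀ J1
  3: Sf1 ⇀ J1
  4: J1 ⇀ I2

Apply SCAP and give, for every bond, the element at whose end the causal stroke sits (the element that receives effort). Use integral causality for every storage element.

b0 →I1
b1 →R1
b2 →J1
b3 →Sf1
b4 →I2

b2 stroke→J1  (Se1: effort source, stroke at far end)
b3 stroke→Sf1  (Sf1 fixes flow; stroke at Sf1)
b0 stroke→I1  (0-jn J1 has e-setter on 2)
b1 stroke→R1  (J1: bond 2 brought effort, rest push out)
b4 stroke→I2  (J1: bond 2 brought effort, rest push out)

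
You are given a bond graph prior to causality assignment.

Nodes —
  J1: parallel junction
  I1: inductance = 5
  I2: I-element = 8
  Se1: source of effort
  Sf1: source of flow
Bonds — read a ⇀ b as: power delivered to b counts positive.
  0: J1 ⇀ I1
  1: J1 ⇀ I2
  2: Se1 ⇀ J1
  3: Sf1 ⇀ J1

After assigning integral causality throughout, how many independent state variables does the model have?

2  (I1, I2 all integral)

b2 stroke→J1  (Se1 (Se) sets effort on bond)
b3 stroke→Sf1  (Sf1 fixes flow; stroke at Sf1)
b0 stroke→I1  (J1: bond 2 brought effort, rest push out)
b1 stroke→I2  (common-e at J1 fixed by 2)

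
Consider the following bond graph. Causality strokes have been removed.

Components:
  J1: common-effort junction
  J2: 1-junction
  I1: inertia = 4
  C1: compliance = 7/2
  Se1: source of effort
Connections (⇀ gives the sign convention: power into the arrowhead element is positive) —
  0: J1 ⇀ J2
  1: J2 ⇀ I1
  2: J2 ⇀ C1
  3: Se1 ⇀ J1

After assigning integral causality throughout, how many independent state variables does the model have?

2  (C1, I1 all integral)

bond 3 |J1  (Se1: effort source, stroke at far end)
bond 0 |J2  (J1 effort already set via bond 3)
bond 1 |I1  (prefer integral on I1)
bond 2 |J2  (J2 flow already set via bond 1)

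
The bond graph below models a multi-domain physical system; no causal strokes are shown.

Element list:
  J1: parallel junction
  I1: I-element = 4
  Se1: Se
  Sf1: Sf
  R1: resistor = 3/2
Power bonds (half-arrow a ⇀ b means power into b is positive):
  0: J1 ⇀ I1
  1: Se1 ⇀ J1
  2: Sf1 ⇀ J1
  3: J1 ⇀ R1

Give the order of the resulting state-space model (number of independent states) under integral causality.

1  (I1 all integral)

bond 1 stroke→J1  (Se1: effort source, stroke at far end)
bond 2 stroke→Sf1  (Sf1 (Sf) sets flow on bond)
bond 0 stroke→I1  (J1: bond 1 brought effort, rest push out)
bond 3 stroke→R1  (0-jn J1 has e-setter on 1)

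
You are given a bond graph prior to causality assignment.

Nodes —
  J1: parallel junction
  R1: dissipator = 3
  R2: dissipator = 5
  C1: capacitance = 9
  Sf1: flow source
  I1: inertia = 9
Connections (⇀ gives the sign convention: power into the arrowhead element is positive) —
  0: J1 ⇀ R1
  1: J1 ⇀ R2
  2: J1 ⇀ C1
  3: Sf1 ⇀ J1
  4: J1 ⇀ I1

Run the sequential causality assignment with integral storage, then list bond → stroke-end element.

#3 →Sf1  (Sf1 (Sf) sets flow on bond)
#2 →J1  (C1 outputs effort q/C1)
#0 →R1  (J1 effort already set via bond 2)
#1 →R2  (common-e at J1 fixed by 2)
#4 →I1  (0-jn J1 has e-setter on 2)

b0 |R1
b1 |R2
b2 |J1
b3 |Sf1
b4 |I1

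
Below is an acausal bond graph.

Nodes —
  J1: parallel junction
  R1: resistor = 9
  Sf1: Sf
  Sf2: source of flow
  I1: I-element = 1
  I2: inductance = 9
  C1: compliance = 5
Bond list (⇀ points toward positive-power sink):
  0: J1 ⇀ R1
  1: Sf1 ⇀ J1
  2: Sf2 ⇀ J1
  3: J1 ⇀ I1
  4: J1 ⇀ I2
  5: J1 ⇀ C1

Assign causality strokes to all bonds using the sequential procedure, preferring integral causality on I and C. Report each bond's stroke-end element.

b1 →Sf1  (Sf1 fixes flow; stroke at Sf1)
b2 →Sf2  (Sf2 fixes flow; stroke at Sf2)
b3 →I1  (I1 integral (f out))
b4 →I2  (I2: I, integral causality)
b5 →J1  (C1 outputs effort q/C1)
b0 →R1  (0-jn J1 has e-setter on 5)

#0 stroke at R1
#1 stroke at Sf1
#2 stroke at Sf2
#3 stroke at I1
#4 stroke at I2
#5 stroke at J1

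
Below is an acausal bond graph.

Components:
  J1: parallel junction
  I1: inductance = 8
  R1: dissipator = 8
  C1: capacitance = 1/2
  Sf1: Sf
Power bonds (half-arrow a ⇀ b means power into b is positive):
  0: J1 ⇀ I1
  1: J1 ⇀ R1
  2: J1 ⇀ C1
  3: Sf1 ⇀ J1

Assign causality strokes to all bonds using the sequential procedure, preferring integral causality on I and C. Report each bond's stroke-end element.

#3 →Sf1  (Sf1 (Sf) sets flow on bond)
#0 →I1  (I1 integral (f out))
#2 →J1  (C1 integral (e out))
#1 →R1  (J1 effort already set via bond 2)

β0 |I1
β1 |R1
β2 |J1
β3 |Sf1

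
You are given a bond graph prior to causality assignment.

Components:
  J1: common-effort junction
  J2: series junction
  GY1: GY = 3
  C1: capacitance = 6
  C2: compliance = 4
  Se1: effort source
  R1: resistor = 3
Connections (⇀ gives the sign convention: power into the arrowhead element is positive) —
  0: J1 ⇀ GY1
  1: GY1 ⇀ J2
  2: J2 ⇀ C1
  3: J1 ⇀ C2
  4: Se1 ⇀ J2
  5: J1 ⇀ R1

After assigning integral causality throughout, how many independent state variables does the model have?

β4 stroke→J2  (Se1 fixes effort; stroke away)
β2 stroke→J2  (C1 outputs effort q/C1)
β1 stroke→GY1  (closing 1-jn rule on J2)
β0 stroke→GY1  (GY GY1: same side as bond 1)
β3 stroke→J1  (prefer integral on C2)
β5 stroke→R1  (J1: bond 3 brought effort, rest push out)

2  (C1, C2 all integral)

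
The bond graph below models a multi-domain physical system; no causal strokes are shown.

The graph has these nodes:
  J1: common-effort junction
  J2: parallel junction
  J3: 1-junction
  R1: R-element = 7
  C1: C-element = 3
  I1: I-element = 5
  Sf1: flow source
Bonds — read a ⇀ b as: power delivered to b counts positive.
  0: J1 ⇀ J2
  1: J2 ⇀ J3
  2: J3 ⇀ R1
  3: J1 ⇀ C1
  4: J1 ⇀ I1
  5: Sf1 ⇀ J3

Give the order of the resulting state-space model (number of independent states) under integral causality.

bond 5 stroke at Sf1  (source Sf1 imposes f)
bond 1 stroke at J3  (J3: bond 5 brought flow, rest push out)
bond 2 stroke at J3  (common-f at J3 fixed by 5)
bond 0 stroke at J2  (only one effort-in slot at J2)
bond 3 stroke at J1  (C1 integral (e out))
bond 4 stroke at I1  (J1: bond 3 brought effort, rest push out)

2  (C1, I1 all integral)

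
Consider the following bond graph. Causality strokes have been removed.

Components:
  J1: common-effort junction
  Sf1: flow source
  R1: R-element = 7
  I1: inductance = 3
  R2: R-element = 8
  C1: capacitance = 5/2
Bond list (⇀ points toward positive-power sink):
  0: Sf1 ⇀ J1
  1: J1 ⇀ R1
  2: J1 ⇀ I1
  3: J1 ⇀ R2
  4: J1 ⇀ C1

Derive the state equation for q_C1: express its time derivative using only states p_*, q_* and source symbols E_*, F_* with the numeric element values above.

dq_C1/dt = F_Sf1 - p_I1/3 - 3*q_C1/28

bond 0 |Sf1  (Sf1 (Sf) sets flow on bond)
bond 2 |I1  (prefer integral on I1)
bond 4 |J1  (C1: C, integral causality)
bond 1 |R1  (J1 effort already set via bond 4)
bond 3 |R2  (0-jn J1 has e-setter on 4)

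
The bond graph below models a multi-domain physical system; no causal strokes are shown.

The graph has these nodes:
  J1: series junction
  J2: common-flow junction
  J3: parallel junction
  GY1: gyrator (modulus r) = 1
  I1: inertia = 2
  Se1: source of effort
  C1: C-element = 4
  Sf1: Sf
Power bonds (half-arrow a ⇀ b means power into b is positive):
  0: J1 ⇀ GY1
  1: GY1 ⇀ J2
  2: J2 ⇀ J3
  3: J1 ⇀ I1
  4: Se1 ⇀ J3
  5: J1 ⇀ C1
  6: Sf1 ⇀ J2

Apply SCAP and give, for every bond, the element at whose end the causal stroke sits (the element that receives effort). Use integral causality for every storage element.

bond 4 stroke at J3  (Se1: effort source, stroke at far end)
bond 6 stroke at Sf1  (Sf1 (Sf) sets flow on bond)
bond 1 stroke at J2  (J2: bond 6 brought flow, rest push out)
bond 2 stroke at J2  (common-f at J2 fixed by 6)
bond 0 stroke at J1  (GY1 both-in/both-out from 1)
bond 3 stroke at I1  (I1: I, integral causality)
bond 5 stroke at J1  (J1: bond 3 brought flow, rest push out)

bond 0 →J1
bond 1 →J2
bond 2 →J2
bond 3 →I1
bond 4 →J3
bond 5 →J1
bond 6 →Sf1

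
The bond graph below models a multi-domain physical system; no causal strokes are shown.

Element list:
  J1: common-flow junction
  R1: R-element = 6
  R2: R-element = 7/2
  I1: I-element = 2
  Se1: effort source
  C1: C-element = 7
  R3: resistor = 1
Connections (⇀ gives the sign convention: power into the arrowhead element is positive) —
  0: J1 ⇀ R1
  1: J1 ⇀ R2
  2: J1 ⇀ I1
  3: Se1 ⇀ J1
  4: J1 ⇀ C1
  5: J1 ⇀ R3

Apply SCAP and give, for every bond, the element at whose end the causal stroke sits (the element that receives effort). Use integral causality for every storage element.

bond 3 →J1  (Se1 fixes effort; stroke away)
bond 2 →I1  (I1 integral (f out))
bond 0 →J1  (J1 flow already set via bond 2)
bond 1 →J1  (J1 flow already set via bond 2)
bond 4 →J1  (J1 flow already set via bond 2)
bond 5 →J1  (J1 flow already set via bond 2)

b0 stroke→J1
b1 stroke→J1
b2 stroke→I1
b3 stroke→J1
b4 stroke→J1
b5 stroke→J1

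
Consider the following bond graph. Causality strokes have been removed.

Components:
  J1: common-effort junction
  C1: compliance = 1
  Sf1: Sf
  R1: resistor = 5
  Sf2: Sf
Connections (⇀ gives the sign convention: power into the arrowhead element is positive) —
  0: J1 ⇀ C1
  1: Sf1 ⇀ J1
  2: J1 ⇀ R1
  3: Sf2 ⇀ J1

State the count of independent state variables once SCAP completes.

1  (C1 all integral)

b1 stroke→Sf1  (Sf1 fixes flow; stroke at Sf1)
b3 stroke→Sf2  (Sf2 (Sf) sets flow on bond)
b0 stroke→J1  (C1 integral (e out))
b2 stroke→R1  (0-jn J1 has e-setter on 0)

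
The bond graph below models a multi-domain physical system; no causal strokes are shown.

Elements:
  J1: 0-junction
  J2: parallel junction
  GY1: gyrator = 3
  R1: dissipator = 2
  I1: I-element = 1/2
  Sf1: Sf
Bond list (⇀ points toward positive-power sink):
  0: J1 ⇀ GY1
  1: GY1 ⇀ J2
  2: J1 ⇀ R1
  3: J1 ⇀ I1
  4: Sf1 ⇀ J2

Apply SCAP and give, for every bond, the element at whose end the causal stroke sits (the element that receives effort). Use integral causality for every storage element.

bond 0 |J1
bond 1 |J2
bond 2 |R1
bond 3 |I1
bond 4 |Sf1

#4 |Sf1  (Sf1: flow source, stroke at near end)
#1 |J2  (J2: last free bond brings effort in)
#0 |J1  (GY1: gyrator matches bond 1)
#2 |R1  (J1 effort already set via bond 0)
#3 |I1  (0-jn J1 has e-setter on 0)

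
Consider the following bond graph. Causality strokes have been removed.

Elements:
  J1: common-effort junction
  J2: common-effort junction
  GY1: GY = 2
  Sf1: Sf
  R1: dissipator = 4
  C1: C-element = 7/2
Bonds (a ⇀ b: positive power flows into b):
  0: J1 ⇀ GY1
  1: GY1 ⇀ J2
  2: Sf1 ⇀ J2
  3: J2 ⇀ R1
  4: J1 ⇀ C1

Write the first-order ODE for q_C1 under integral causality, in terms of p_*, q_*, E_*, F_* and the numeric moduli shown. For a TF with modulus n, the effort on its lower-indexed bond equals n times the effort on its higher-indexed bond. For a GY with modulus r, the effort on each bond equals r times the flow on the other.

dq_C1/dt = -2*F_Sf1 - 2*q_C1/7

#2 |Sf1  (Sf1 (Sf) sets flow on bond)
#4 |J1  (C1 outputs effort q/C1)
#0 |GY1  (J1 effort already set via bond 4)
#1 |GY1  (GY1 both-in/both-out from 0)
#3 |J2  (J2 needs exactly one e-in)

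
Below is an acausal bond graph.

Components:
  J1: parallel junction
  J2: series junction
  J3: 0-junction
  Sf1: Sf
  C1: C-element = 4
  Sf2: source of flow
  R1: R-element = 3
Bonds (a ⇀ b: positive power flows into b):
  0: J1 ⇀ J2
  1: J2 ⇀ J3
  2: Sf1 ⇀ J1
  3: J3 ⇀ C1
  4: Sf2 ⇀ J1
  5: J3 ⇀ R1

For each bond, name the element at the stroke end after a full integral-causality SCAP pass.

#0 stroke→J1
#1 stroke→J2
#2 stroke→Sf1
#3 stroke→J3
#4 stroke→Sf2
#5 stroke→R1

#2 →Sf1  (Sf1 fixes flow; stroke at Sf1)
#4 →Sf2  (Sf2: flow source, stroke at near end)
#0 →J1  (J1 needs exactly one e-in)
#1 →J2  (1-jn J2 has f-setter on 0)
#3 →J3  (C1 outputs effort q/C1)
#5 →R1  (J3 effort already set via bond 3)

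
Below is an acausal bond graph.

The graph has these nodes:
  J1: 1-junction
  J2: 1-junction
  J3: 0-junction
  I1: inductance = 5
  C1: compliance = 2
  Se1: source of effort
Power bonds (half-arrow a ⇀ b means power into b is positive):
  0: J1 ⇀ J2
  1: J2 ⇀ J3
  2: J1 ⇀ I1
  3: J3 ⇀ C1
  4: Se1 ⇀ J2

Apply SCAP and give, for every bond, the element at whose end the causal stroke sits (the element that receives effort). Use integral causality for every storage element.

b4 stroke at J2  (Se1 fixes effort; stroke away)
b2 stroke at I1  (I1 integral (f out))
b0 stroke at J1  (J1 flow already set via bond 2)
b1 stroke at J2  (common-f at J2 fixed by 0)
b3 stroke at J3  (only one effort-in slot at J3)

b0 |J1
b1 |J2
b2 |I1
b3 |J3
b4 |J2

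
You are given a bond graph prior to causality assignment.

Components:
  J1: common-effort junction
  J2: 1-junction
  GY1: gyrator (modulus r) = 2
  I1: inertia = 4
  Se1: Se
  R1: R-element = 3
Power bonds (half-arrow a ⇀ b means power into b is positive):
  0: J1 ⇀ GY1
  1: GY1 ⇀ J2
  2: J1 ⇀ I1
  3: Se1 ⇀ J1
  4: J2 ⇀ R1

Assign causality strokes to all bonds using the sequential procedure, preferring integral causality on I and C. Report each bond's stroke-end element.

β0 stroke at GY1
β1 stroke at GY1
β2 stroke at I1
β3 stroke at J1
β4 stroke at J2

#3 |J1  (Se1 (Se) sets effort on bond)
#0 |GY1  (0-jn J1 has e-setter on 3)
#2 |I1  (J1 effort already set via bond 3)
#1 |GY1  (GY1 both-in/both-out from 0)
#4 |J2  (1-jn J2 has f-setter on 1)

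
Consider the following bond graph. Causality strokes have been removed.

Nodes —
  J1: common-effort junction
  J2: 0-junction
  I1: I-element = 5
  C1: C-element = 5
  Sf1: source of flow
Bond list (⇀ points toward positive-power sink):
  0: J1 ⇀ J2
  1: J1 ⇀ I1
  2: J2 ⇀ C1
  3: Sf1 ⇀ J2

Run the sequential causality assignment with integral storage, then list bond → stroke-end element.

b3 →Sf1  (Sf1: flow source, stroke at near end)
b1 →I1  (I1: I, integral causality)
b0 →J1  (J1 needs exactly one e-in)
b2 →J2  (J2: last free bond brings effort in)

b0 →J1
b1 →I1
b2 →J2
b3 →Sf1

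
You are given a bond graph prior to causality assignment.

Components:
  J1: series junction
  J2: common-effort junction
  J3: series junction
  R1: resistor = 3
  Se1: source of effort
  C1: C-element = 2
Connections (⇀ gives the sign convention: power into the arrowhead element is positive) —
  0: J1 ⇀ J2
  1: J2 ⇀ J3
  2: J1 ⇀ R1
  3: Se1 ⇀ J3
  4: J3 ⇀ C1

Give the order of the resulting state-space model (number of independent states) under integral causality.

1  (C1 all integral)

#3 stroke→J3  (Se1: effort source, stroke at far end)
#4 stroke→J3  (prefer integral on C1)
#1 stroke→J2  (closing 1-jn rule on J3)
#0 stroke→J1  (0-jn J2 has e-setter on 1)
#2 stroke→R1  (only one flow-in slot at J1)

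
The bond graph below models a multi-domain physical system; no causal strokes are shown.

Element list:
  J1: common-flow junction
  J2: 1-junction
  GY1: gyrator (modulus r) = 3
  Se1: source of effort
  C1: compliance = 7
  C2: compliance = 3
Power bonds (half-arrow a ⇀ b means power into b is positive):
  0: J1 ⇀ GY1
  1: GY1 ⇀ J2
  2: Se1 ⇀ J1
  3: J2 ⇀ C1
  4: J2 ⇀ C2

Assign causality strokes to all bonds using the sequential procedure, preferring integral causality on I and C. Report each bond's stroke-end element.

bond 0 |GY1
bond 1 |GY1
bond 2 |J1
bond 3 |J2
bond 4 |J2

#2 stroke→J1  (Se1 (Se) sets effort on bond)
#0 stroke→GY1  (closing 1-jn rule on J1)
#1 stroke→GY1  (GY1 both-in/both-out from 0)
#3 stroke→J2  (common-f at J2 fixed by 1)
#4 stroke→J2  (1-jn J2 has f-setter on 1)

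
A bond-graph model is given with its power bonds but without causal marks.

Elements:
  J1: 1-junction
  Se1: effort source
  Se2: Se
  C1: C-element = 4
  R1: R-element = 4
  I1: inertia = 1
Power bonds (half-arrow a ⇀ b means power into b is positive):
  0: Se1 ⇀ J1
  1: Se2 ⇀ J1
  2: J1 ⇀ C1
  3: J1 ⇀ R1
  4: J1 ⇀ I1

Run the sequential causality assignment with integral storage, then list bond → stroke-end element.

#0 stroke→J1  (Se1 fixes effort; stroke away)
#1 stroke→J1  (Se2: effort source, stroke at far end)
#2 stroke→J1  (C1 integral (e out))
#4 stroke→I1  (I1 integral (f out))
#3 stroke→J1  (1-jn J1 has f-setter on 4)

β0 stroke→J1
β1 stroke→J1
β2 stroke→J1
β3 stroke→J1
β4 stroke→I1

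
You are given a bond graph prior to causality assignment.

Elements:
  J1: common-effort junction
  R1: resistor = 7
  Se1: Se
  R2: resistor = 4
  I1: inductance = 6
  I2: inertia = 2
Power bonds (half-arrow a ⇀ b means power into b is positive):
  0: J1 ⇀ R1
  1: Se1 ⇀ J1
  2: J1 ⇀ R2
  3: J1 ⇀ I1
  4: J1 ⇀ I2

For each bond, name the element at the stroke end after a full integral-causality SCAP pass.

#0 stroke→R1
#1 stroke→J1
#2 stroke→R2
#3 stroke→I1
#4 stroke→I2

β1 stroke at J1  (Se1 (Se) sets effort on bond)
β0 stroke at R1  (J1 effort already set via bond 1)
β2 stroke at R2  (0-jn J1 has e-setter on 1)
β3 stroke at I1  (common-e at J1 fixed by 1)
β4 stroke at I2  (0-jn J1 has e-setter on 1)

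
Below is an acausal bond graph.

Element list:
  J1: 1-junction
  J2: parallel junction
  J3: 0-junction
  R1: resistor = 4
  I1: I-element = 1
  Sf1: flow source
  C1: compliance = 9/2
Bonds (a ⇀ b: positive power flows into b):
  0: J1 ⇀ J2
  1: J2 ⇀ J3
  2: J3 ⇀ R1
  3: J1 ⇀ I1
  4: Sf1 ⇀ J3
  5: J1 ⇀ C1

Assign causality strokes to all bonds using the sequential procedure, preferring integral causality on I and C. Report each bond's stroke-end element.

b4 →Sf1  (source Sf1 imposes f)
b3 →I1  (prefer integral on I1)
b0 →J1  (J1 flow already set via bond 3)
b5 →J1  (1-jn J1 has f-setter on 3)
b1 →J2  (J2: last free bond brings effort in)
b2 →J3  (closing 0-jn rule on J3)

#0 stroke→J1
#1 stroke→J2
#2 stroke→J3
#3 stroke→I1
#4 stroke→Sf1
#5 stroke→J1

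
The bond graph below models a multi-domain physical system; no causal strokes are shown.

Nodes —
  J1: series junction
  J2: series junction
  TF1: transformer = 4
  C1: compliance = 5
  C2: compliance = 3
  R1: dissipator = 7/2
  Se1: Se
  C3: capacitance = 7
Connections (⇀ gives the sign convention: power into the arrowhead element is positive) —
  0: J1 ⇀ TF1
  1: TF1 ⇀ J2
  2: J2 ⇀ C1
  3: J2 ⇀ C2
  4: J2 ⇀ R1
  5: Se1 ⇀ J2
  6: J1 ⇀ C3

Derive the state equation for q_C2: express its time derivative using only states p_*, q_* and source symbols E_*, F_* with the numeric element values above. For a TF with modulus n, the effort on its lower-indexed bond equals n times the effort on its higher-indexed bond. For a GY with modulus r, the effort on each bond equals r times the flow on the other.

bond 5 stroke→J2  (Se1 fixes effort; stroke away)
bond 2 stroke→J2  (C1: C, integral causality)
bond 3 stroke→J2  (C2: C, integral causality)
bond 6 stroke→J1  (C3: C, integral causality)
bond 0 stroke→TF1  (closing 1-jn rule on J1)
bond 1 stroke→J2  (TF1: transformer flips bond 0)
bond 4 stroke→R1  (closing 1-jn rule on J2)

dq_C2/dt = 2*E_Se1/7 - 2*q_C1/35 - 2*q_C2/21 - q_C3/98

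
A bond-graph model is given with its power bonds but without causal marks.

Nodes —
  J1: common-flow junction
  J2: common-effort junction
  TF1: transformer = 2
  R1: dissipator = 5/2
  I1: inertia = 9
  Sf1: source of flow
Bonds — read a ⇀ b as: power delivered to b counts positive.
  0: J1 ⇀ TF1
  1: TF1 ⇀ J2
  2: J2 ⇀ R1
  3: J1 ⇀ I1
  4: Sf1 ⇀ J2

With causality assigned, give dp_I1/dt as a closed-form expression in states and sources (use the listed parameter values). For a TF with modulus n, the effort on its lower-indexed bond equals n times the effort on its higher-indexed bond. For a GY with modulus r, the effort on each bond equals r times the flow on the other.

dp_I1/dt = -5*F_Sf1 - 10*p_I1/9

β4 stroke at Sf1  (Sf1 fixes flow; stroke at Sf1)
β3 stroke at I1  (prefer integral on I1)
β0 stroke at J1  (1-jn J1 has f-setter on 3)
β1 stroke at TF1  (TF TF1: opposite of bond 0)
β2 stroke at J2  (J2 needs exactly one e-in)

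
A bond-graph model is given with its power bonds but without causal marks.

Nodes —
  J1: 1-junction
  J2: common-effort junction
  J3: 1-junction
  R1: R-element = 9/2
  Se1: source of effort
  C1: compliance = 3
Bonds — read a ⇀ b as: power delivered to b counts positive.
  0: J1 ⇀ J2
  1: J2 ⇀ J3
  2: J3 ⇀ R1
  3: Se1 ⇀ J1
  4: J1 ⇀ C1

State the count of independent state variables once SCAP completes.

b3 →J1  (Se1 (Se) sets effort on bond)
b4 →J1  (prefer integral on C1)
b0 →J2  (J1 needs exactly one f-in)
b1 →J3  (0-jn J2 has e-setter on 0)
b2 →R1  (only one flow-in slot at J3)

1  (C1 all integral)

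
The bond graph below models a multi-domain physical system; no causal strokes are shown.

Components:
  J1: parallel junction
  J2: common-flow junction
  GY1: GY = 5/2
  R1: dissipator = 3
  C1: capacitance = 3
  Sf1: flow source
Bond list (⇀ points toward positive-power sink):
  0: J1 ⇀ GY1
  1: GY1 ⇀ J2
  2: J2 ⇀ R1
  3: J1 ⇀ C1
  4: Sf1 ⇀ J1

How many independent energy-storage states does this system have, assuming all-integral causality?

1  (C1 all integral)

β4 →Sf1  (Sf1 (Sf) sets flow on bond)
β3 →J1  (prefer integral on C1)
β0 →GY1  (J1: bond 3 brought effort, rest push out)
β1 →GY1  (GY1 both-in/both-out from 0)
β2 →J2  (common-f at J2 fixed by 1)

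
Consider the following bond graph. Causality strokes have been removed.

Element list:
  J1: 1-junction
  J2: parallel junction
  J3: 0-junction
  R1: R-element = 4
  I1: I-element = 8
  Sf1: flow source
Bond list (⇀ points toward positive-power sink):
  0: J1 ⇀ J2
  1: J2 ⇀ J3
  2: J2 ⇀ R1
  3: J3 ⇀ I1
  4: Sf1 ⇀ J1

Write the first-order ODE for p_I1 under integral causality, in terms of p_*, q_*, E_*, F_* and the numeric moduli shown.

dp_I1/dt = 4*F_Sf1 - p_I1/2

b4 stroke→Sf1  (Sf1 fixes flow; stroke at Sf1)
b0 stroke→J1  (J1: bond 4 brought flow, rest push out)
b3 stroke→I1  (I1: I, integral causality)
b1 stroke→J3  (J3 needs exactly one e-in)
b2 stroke→J2  (closing 0-jn rule on J2)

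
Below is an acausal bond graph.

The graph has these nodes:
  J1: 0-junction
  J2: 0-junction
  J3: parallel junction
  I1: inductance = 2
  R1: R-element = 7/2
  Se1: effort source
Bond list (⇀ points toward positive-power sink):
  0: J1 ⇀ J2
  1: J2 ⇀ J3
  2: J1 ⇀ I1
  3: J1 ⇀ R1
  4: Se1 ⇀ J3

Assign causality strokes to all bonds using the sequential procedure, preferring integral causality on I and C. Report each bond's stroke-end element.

bond 4 |J3  (Se1 (Se) sets effort on bond)
bond 1 |J2  (common-e at J3 fixed by 4)
bond 0 |J1  (common-e at J2 fixed by 1)
bond 2 |I1  (0-jn J1 has e-setter on 0)
bond 3 |R1  (0-jn J1 has e-setter on 0)

bond 0 stroke→J1
bond 1 stroke→J2
bond 2 stroke→I1
bond 3 stroke→R1
bond 4 stroke→J3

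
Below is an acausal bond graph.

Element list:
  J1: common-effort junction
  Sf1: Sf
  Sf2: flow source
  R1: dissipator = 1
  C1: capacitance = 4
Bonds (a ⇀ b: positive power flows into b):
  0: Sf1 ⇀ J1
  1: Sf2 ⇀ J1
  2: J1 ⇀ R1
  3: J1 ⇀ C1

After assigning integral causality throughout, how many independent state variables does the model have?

#0 |Sf1  (Sf1 fixes flow; stroke at Sf1)
#1 |Sf2  (Sf2 fixes flow; stroke at Sf2)
#3 |J1  (C1 integral (e out))
#2 |R1  (common-e at J1 fixed by 3)

1  (C1 all integral)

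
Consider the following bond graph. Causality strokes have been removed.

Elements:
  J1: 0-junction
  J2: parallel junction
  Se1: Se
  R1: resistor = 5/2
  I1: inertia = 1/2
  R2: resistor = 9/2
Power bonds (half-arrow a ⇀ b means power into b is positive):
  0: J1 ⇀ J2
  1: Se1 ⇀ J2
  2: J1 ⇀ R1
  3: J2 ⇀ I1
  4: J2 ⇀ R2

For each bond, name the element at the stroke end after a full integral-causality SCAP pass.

#1 →J2  (Se1 (Se) sets effort on bond)
#0 →J1  (common-e at J2 fixed by 1)
#3 →I1  (J2 effort already set via bond 1)
#4 →R2  (0-jn J2 has e-setter on 1)
#2 →R1  (0-jn J1 has e-setter on 0)

β0 |J1
β1 |J2
β2 |R1
β3 |I1
β4 |R2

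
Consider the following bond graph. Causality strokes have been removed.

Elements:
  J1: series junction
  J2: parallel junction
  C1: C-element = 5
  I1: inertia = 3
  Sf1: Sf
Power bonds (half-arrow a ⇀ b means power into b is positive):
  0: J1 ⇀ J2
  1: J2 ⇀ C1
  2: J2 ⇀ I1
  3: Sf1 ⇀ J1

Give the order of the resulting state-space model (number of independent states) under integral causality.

2  (C1, I1 all integral)

bond 3 →Sf1  (source Sf1 imposes f)
bond 0 →J1  (common-f at J1 fixed by 3)
bond 1 →J2  (C1: C, integral causality)
bond 2 →I1  (J2 effort already set via bond 1)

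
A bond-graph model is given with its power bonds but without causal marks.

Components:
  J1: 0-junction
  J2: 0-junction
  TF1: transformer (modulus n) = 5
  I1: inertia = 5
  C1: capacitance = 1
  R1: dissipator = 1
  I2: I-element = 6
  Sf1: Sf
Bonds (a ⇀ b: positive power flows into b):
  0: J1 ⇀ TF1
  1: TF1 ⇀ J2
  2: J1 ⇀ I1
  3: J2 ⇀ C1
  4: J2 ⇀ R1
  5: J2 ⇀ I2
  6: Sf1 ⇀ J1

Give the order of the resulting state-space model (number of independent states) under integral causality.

#6 stroke→Sf1  (Sf1 fixes flow; stroke at Sf1)
#2 stroke→I1  (prefer integral on I1)
#0 stroke→J1  (J1 needs exactly one e-in)
#1 stroke→TF1  (TF1: transformer flips bond 0)
#3 stroke→J2  (C1 outputs effort q/C1)
#4 stroke→R1  (J2 effort already set via bond 3)
#5 stroke→I2  (0-jn J2 has e-setter on 3)

3  (C1, I1, I2 all integral)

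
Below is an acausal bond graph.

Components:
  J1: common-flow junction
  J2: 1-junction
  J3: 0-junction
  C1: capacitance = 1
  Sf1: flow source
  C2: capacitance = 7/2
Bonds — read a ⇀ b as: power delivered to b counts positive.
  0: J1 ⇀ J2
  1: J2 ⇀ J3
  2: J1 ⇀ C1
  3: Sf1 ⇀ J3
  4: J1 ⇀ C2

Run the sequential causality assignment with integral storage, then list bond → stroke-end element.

b0 |J2
b1 |J3
b2 |J1
b3 |Sf1
b4 |J1

b3 stroke→Sf1  (Sf1 (Sf) sets flow on bond)
b1 stroke→J3  (J3 needs exactly one e-in)
b0 stroke→J2  (J2: bond 1 brought flow, rest push out)
b2 stroke→J1  (1-jn J1 has f-setter on 0)
b4 stroke→J1  (common-f at J1 fixed by 0)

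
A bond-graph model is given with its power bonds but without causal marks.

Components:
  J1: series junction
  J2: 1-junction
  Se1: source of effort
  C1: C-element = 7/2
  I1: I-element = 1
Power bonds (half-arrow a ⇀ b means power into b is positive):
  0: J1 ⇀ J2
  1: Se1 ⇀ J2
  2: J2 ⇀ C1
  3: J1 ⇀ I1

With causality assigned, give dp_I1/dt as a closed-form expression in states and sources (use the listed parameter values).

dp_I1/dt = E_Se1 - 2*q_C1/7

b1 |J2  (Se1 (Se) sets effort on bond)
b2 |J2  (C1 integral (e out))
b0 |J1  (J2 needs exactly one f-in)
b3 |I1  (only one flow-in slot at J1)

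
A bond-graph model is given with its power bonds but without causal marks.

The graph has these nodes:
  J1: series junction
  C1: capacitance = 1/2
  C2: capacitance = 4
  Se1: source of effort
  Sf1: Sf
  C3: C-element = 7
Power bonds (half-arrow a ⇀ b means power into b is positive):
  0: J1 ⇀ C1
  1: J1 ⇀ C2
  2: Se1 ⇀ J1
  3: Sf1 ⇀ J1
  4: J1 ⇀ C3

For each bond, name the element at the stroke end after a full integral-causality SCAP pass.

#0 stroke→J1
#1 stroke→J1
#2 stroke→J1
#3 stroke→Sf1
#4 stroke→J1

b2 →J1  (Se1 fixes effort; stroke away)
b3 →Sf1  (Sf1 fixes flow; stroke at Sf1)
b0 →J1  (common-f at J1 fixed by 3)
b1 →J1  (J1 flow already set via bond 3)
b4 →J1  (1-jn J1 has f-setter on 3)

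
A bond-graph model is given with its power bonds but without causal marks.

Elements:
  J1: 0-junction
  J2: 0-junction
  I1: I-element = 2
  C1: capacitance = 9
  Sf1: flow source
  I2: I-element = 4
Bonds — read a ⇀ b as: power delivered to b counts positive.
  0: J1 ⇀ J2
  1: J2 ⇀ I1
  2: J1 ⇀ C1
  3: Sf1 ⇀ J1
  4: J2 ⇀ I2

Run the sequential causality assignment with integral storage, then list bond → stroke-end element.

β0 |J2
β1 |I1
β2 |J1
β3 |Sf1
β4 |I2

b3 stroke→Sf1  (Sf1 fixes flow; stroke at Sf1)
b1 stroke→I1  (I1 integral (f out))
b2 stroke→J1  (C1 outputs effort q/C1)
b0 stroke→J2  (J1: bond 2 brought effort, rest push out)
b4 stroke→I2  (J2 effort already set via bond 0)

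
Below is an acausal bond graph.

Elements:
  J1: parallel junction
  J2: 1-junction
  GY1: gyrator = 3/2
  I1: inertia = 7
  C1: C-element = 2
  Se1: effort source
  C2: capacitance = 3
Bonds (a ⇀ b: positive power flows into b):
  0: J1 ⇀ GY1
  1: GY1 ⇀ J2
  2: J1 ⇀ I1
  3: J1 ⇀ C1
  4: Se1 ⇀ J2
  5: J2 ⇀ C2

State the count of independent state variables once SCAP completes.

β4 →J2  (Se1 (Se) sets effort on bond)
β2 →I1  (I1: I, integral causality)
β3 →J1  (prefer integral on C1)
β0 →GY1  (common-e at J1 fixed by 3)
β1 →GY1  (through GY1, causality inverts; strokes same side of GY1)
β5 →J2  (J2 flow already set via bond 1)

3  (C1, C2, I1 all integral)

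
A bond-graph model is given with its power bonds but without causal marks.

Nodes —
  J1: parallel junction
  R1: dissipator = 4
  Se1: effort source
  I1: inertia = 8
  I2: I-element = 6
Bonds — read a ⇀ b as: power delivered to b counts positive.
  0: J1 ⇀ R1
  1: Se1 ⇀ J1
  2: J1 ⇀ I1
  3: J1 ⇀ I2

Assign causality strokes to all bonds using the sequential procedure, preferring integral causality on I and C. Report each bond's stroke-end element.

β0 →R1
β1 →J1
β2 →I1
β3 →I2

#1 |J1  (Se1 (Se) sets effort on bond)
#0 |R1  (0-jn J1 has e-setter on 1)
#2 |I1  (J1 effort already set via bond 1)
#3 |I2  (J1 effort already set via bond 1)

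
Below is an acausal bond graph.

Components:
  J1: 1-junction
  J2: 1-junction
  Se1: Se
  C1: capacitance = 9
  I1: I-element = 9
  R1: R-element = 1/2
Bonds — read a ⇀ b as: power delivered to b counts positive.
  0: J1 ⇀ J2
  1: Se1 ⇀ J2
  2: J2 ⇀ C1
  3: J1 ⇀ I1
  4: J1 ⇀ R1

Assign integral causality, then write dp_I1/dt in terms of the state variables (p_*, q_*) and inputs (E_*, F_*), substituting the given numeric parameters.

β1 |J2  (Se1: effort source, stroke at far end)
β2 |J2  (C1 integral (e out))
β0 |J1  (only one flow-in slot at J2)
β3 |I1  (prefer integral on I1)
β4 |J1  (J1: bond 3 brought flow, rest push out)

dp_I1/dt = E_Se1 - p_I1/18 - q_C1/9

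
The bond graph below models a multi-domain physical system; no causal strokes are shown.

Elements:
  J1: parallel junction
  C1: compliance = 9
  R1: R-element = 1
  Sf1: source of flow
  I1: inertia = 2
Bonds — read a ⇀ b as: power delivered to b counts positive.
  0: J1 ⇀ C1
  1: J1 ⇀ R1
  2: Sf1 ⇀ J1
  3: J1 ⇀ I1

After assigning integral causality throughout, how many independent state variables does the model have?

b2 stroke→Sf1  (Sf1 (Sf) sets flow on bond)
b0 stroke→J1  (prefer integral on C1)
b1 stroke→R1  (J1 effort already set via bond 0)
b3 stroke→I1  (J1: bond 0 brought effort, rest push out)

2  (C1, I1 all integral)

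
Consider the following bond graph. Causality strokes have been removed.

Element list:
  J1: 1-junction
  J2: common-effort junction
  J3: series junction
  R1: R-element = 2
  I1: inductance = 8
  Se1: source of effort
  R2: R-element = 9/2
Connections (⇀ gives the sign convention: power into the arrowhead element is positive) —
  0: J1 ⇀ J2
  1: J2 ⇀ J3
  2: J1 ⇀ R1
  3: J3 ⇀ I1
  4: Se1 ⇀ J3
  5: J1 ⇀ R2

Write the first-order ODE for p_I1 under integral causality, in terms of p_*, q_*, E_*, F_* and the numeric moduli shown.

bond 4 |J3  (Se1: effort source, stroke at far end)
bond 3 |I1  (I1 integral (f out))
bond 1 |J3  (J3 flow already set via bond 3)
bond 0 |J2  (J2: last free bond brings effort in)
bond 2 |J1  (J1: bond 0 brought flow, rest push out)
bond 5 |J1  (common-f at J1 fixed by 0)

dp_I1/dt = E_Se1 - 13*p_I1/16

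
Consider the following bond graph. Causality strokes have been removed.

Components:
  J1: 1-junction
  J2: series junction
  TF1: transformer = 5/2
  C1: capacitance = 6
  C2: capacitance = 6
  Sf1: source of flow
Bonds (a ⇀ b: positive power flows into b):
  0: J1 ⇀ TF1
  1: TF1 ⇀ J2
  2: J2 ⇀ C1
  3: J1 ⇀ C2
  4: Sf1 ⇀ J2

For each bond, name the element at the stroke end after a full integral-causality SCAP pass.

#4 →Sf1  (source Sf1 imposes f)
#1 →J2  (J2 flow already set via bond 4)
#2 →J2  (J2 flow already set via bond 4)
#0 →TF1  (TF TF1: opposite of bond 1)
#3 →J1  (J1 flow already set via bond 0)

β0 stroke→TF1
β1 stroke→J2
β2 stroke→J2
β3 stroke→J1
β4 stroke→Sf1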